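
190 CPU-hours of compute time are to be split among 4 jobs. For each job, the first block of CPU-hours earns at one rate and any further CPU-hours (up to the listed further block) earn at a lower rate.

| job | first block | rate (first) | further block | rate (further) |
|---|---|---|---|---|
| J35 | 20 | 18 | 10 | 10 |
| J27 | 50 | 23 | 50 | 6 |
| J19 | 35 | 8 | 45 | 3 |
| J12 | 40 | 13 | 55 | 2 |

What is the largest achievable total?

2620

Treat each block as its own option and order by rate: J27/first 23 > J35/first 18 > J12/first 13 > J35/second 10 > J19/first 8 > J27/second 6 > J19/second 3 > J12/second 2.
J27 first at 23: fill all 50 → 140 left.
Fill J35 first block (20 at 18) → 120 left.
J12/first (13): +40 → 80 left.
J35/second (10): +10 → 70 left.
J19/first (8): +35 → 35 left.
J27/second: +35 of 50 at 6; pool empty.
Total = 23×50 + 18×20 + 13×40 + 10×10 + 8×35 + 6×35 = 2620.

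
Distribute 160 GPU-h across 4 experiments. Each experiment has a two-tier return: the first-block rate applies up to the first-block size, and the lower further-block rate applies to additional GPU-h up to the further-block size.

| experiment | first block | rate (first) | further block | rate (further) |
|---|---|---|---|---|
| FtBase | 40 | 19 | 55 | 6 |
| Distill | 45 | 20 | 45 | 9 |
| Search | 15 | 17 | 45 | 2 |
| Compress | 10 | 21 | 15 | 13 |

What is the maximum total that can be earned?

2635

Rank every tier by rate: Compress/tier1 21 > Distill/tier1 20 > FtBase/tier1 19 > Search/tier1 17 > Compress/tier2 13 > Distill/tier2 9 > FtBase/tier2 6 > Search/tier2 2.
Compress/tier1 (21): +10 ; 150 left.
Fill Distill tier1 block (45 at 20) ; 105 left.
FtBase/tier1 (19): +40 ; 65 left.
Search tier1 at 17: fill all 15 ; 50 left.
Fill Compress tier2 block (15 at 13) ; 35 left.
Distill/tier2: +35 of 45 at 9; pool empty.
Total = 21×10 + 20×45 + 19×40 + 17×15 + 13×15 + 9×35 = 2635.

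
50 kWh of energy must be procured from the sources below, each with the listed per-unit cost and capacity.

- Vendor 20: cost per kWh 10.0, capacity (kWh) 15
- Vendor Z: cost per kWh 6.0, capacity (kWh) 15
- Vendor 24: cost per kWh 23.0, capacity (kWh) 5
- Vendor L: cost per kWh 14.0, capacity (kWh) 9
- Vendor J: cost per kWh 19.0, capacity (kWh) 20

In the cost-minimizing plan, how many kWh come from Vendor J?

Cheapest first:
Vendor Z at 6.0: take all 15 kWh → 35 still needed.
Vendor 20 (10.0): use full 15 → 20 kWh to go.
Vendor L (14.0): use full 9 → 11 kWh to go.
Vendor J (19.0): take the remaining 11 → done.
Vendor 24: unused.

11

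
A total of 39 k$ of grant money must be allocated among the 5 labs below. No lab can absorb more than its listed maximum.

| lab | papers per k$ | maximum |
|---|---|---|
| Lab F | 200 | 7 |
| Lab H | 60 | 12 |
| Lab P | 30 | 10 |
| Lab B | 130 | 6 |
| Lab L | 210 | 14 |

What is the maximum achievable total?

Order the labs by papers per k$: Lab L 210 > Lab F 200 > Lab B 130 > Lab H 60 > Lab P 30.
Lab L: +14 to 14 (cap) ; 25 left.
Give Lab F 7 to hit its cap of 7 ; 18 left.
Lab B takes 6 to reach its cap of 6 ; 12 left.
Give Lab H 12 to hit its cap of 12 ; 0 left.
Total = 200×7 + 60×12 + 130×6 + 210×14 = 5840.

5840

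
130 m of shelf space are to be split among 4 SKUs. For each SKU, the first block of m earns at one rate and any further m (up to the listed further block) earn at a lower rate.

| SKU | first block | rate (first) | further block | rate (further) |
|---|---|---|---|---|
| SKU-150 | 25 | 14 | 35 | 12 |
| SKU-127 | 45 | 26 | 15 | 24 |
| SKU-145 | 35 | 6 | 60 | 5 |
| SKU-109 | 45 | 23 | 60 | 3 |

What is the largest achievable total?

Rank every tier by rate: SKU-127/first 26 > SKU-127/second 24 > SKU-109/first 23 > SKU-150/first 14 > SKU-150/second 12 > SKU-145/first 6 > SKU-145/second 5 > SKU-109/second 3.
SKU-127/first (26): +45 → 85 left.
Fill SKU-127 second block (15 at 24) → 70 left.
SKU-109/first (23): +45 → 25 left.
SKU-150/first (14): +25 → 0 left.
Total = 26×45 + 24×15 + 23×45 + 14×25 = 2915.

2915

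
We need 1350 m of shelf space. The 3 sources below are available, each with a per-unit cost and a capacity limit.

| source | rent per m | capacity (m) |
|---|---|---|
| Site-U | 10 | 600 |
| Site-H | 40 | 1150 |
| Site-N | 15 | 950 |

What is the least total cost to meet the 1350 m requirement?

17250

Fill from the cheapest source first.
Site-U at 10: take all 600 m ; 750 still needed.
Site-N (15): take the remaining 750 ; done.
Site-H: unused.
Cost = 600×10 + 750×15 = 17250.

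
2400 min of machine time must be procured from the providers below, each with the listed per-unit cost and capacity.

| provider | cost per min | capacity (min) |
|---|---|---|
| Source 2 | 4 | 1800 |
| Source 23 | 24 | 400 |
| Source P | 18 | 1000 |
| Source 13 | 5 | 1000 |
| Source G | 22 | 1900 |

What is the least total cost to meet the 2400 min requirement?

Use providers in increasing cost order.
Source 2 (4): use full 1800 → 600 min to go.
Take 600 from Source 13 at 5 to finish.
Source P, Source G, Source 23: unused.
Cost = 1800×4 + 600×5 = 10200.

10200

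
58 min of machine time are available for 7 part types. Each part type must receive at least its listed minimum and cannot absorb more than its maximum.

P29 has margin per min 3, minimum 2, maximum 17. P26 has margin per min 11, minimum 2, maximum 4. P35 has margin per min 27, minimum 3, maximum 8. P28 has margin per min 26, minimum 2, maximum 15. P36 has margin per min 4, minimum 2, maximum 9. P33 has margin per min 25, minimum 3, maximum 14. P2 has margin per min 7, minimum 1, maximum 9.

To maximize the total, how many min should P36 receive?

6

Meeting every minimum uses 2+2+3+2+2+3+1 = 15 min, leaving 43.
Order the part types by margin per min: P35 27 > P28 26 > P33 25 > P26 11 > P2 7 > P36 4 > P29 3.
P35: +5 to 8 (cap) — 38 left.
P28 takes 13 more to reach its cap of 15 — 25 left.
P33: +11 to 14 (cap) — 14 left.
P26: +2 to 4 (cap) — 12 left.
P2 takes 8 more to reach its cap of 9 — 4 left.
Only 4 left; P36 takes them to reach 6.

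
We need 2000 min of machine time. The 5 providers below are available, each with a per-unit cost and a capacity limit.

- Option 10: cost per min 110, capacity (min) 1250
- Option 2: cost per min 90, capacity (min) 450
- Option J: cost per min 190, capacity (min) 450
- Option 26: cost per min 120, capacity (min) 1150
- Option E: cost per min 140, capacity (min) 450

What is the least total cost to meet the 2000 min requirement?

Fill from the cheapest provider first.
Option 2 (90): use full 450 → 1550 min to go.
Option 10 (110): use full 1250 → 300 min to go.
Option 26 at 120: take 300 of its 1150 → requirement met.
Option E, Option J: unused.
Cost = 450×90 + 1250×110 + 300×120 = 214000.

214000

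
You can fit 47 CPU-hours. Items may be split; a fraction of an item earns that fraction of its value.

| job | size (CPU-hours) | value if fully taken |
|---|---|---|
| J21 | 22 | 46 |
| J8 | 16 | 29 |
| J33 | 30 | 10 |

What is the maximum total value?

Rank by value-to-size ratio: J21 46/22≈2.09, J8 29/16≈1.81, J33 10/30≈0.333.
All 22 CPU-hours of J21 fit (value 46) → 25 remain.
Take all of J8 (16 CPU-hours, value 29) → 9 CPU-hours left.
9 CPU-hours left: a 9/30 share of J33 gives 10×9/30 = 3.
Total value = 78.

78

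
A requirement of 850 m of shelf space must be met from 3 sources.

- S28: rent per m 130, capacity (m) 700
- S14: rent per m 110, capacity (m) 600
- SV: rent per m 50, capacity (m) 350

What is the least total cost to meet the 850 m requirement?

72500

Fill from the cheapest source first.
Take 350 from SV at 50 ; need 500 more.
Take 500 from S14 at 110 to finish.
S28: unused.
Cost = 350×50 + 500×110 = 72500.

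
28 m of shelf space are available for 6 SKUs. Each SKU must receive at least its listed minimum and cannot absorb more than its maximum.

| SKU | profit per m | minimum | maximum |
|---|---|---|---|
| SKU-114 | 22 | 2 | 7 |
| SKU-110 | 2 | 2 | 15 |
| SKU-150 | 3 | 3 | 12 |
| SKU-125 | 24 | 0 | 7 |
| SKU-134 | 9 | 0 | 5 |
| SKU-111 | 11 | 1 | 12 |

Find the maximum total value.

434

Meeting every minimum uses 2+2+3+0+0+1 = 8 m, leaving 20.
Order the SKUs by profit per m: SKU-125 24 > SKU-114 22 > SKU-111 11 > SKU-134 9 > SKU-150 3 > SKU-110 2.
SKU-125: +7 to 7 (cap) → 13 left.
Give SKU-114 5 more to hit its cap of 7 → 8 left.
SKU-111: +8 (room for 11) → 9. Pool exhausted.
Total = 22×7 + 2×2 + 3×3 + 24×7 + 11×9 = 434.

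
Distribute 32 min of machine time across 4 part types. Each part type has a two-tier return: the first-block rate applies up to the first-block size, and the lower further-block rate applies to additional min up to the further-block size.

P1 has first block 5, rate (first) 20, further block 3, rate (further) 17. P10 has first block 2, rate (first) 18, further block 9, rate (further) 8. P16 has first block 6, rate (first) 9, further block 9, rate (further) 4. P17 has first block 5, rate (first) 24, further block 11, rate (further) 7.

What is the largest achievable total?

447

Rank every tier by rate: P17/T1 24 > P1/T1 20 > P10/T1 18 > P1/T2 17 > P16/T1 9 > P10/T2 8 > P17/T2 7 > P16/T2 4.
Fill P17 T1 block (5 at 24) — 27 left.
Fill P1 T1 block (5 at 20) — 22 left.
P10/T1 (18): +2 — 20 left.
P1/T2 (17): +3 — 17 left.
P16 T1 at 9: fill all 6 — 11 left.
P10 T2 at 8: fill all 9 — 2 left.
2 remain; put them into P17 T2 at 7.
Total = 24×5 + 20×5 + 18×2 + 17×3 + 9×6 + 8×9 + 7×2 = 447.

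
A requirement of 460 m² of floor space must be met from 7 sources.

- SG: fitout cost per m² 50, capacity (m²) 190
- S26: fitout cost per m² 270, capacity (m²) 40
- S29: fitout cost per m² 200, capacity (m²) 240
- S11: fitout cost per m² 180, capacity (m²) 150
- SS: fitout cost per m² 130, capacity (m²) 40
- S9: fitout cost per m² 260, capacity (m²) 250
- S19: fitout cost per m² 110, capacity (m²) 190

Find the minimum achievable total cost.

Use sources in increasing cost order.
Take 190 from SG at 50 → need 270 more.
Take 190 from S19 at 110 → need 80 more.
SS at 130: take all 40 m² → 40 still needed.
Take 40 from S11 at 180 to finish.
S29, S9, S26: unused.
Cost = 190×50 + 190×110 + 40×130 + 40×180 = 42800.

42800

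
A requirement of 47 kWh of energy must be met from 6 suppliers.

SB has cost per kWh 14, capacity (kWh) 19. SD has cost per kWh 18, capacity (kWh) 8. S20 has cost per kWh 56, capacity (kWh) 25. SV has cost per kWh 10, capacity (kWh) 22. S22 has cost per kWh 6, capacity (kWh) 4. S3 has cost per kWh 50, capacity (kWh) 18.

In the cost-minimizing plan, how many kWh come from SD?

2

Use suppliers in increasing cost order.
S22 (6): use full 4 → 43 kWh to go.
SV at 10: take all 22 kWh → 21 still needed.
SB (14): use full 19 → 2 kWh to go.
Take 2 from SD at 18 to finish.
S3, S20: unused.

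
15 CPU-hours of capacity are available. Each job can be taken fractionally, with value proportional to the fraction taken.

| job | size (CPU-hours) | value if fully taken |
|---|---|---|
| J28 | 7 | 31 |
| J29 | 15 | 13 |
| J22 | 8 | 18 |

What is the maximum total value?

49

Best value per unit of size first: J28 31/7≈4.43, J22 18/8≈2.25, J29 13/15≈0.867.
J28: take in full, 7 CPU-hours for value 31 — 8 left.
All 8 CPU-hours of J22 fit (value 18) — 0 remain.
Total value = 49.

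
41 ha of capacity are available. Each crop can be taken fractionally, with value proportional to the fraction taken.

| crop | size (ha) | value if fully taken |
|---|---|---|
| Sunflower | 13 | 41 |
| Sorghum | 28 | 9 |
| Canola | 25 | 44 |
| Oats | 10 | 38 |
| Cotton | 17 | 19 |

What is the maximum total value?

110.68

Best value per unit of size first: Oats 38/10≈3.8, Sunflower 41/13≈3.15, Canola 44/25≈1.76, Cotton 19/17≈1.12, Sorghum 9/28≈0.321.
Oats: take in full, 10 ha for value 38 → 31 left.
Sunflower: take in full, 13 ha for value 41 → 18 left.
Only 18 ha remain; take 18/25 of Canola for value 44×18/25 = 31.68.
Total value = 110.68.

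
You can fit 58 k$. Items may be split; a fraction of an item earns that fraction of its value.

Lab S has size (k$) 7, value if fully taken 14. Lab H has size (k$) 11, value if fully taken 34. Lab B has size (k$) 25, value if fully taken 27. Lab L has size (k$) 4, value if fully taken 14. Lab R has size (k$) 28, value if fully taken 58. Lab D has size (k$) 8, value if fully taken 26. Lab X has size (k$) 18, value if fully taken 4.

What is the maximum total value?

146

Best value per unit of size first: Lab L 14/4≈3.5, Lab D 26/8≈3.25, Lab H 34/11≈3.09, Lab R 58/28≈2.07, Lab S 14/7≈2, Lab B 27/25≈1.08, Lab X 4/18≈0.222.
All 4 k$ of Lab L fit (value 14) → 54 remain.
All 8 k$ of Lab D fit (value 26) → 46 remain.
Take all of Lab H (11 k$, value 34) → 35 k$ left.
All 28 k$ of Lab R fit (value 58) → 7 remain.
Take all of Lab S (7 k$, value 14) → 0 k$ left.
Total value = 146.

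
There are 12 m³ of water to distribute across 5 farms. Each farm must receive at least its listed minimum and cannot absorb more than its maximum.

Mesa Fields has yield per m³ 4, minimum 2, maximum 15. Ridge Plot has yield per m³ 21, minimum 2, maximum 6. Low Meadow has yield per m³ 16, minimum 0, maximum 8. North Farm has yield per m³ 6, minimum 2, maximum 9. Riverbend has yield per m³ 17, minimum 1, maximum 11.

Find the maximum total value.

180

Meeting every minimum uses 2+2+0+2+1 = 7 m³, leaving 5.
Order the farms by yield per m³: Ridge Plot 21 > Riverbend 17 > Low Meadow 16 > North Farm 6 > Mesa Fields 4.
Ridge Plot takes 4 more to reach its cap of 6 — 1 left.
Only 1 left; Riverbend takes them to reach 2.
Total = 4×2 + 21×6 + 6×2 + 17×2 = 180.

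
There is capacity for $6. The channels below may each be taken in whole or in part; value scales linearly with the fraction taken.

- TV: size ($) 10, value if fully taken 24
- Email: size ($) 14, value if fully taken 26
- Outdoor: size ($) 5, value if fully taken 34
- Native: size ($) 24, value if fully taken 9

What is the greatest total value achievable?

36.4

Best value per unit of size first: Outdoor 34/5≈6.8, TV 24/10≈2.4, Email 26/14≈1.86, Native 9/24≈0.375.
All 5 $ of Outdoor fit (value 34) — 1 remain.
Fill the last 1 $ with part of TV: 1/10 of it earns 2.4.
Total value = 36.4.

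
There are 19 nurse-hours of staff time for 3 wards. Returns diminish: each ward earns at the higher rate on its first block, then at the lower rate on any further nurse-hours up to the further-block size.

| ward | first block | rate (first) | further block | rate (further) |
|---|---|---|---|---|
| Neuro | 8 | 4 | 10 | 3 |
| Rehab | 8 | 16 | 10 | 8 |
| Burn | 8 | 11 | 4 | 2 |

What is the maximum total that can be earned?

240

Treat each block as its own option and order by rate: Rehab/tier1 16 > Burn/tier1 11 > Rehab/tier2 8 > Neuro/tier1 4 > Neuro/tier2 3 > Burn/tier2 2.
Fill Rehab tier1 block (8 at 16) ; 11 left.
Fill Burn tier1 block (8 at 11) ; 3 left.
Rehab/tier2: +3 of 10 at 8; pool empty.
Total = 16×8 + 11×8 + 8×3 = 240.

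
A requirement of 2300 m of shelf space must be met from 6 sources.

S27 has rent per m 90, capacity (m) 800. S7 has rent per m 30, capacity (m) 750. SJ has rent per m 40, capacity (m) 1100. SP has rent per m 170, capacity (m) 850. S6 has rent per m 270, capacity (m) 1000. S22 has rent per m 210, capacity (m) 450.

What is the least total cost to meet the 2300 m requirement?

107000

Use sources in increasing cost order.
S7 (30): use full 750 → 1550 m to go.
Take 1100 from SJ at 40 → need 450 more.
Take 450 from S27 at 90 to finish.
SP, S22, S6: unused.
Cost = 750×30 + 1100×40 + 450×90 = 107000.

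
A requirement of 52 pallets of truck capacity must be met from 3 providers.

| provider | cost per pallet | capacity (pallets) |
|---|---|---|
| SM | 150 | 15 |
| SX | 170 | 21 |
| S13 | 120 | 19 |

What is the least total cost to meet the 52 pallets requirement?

Cheapest first:
S13 (120): use full 19 — 33 pallets to go.
SM at 150: take all 15 pallets — 18 still needed.
SX (170): take the remaining 18 — done.
Cost = 19×120 + 15×150 + 18×170 = 7590.

7590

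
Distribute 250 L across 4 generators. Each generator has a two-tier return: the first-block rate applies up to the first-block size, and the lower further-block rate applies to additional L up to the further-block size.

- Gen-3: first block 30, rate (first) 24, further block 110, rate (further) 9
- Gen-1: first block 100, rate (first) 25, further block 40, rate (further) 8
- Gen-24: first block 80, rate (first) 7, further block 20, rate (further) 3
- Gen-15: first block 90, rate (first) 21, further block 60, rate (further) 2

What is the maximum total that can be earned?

Order all 8 blocks by rate: Gen-1/tier1 25 > Gen-3/tier1 24 > Gen-15/tier1 21 > Gen-3/tier2 9 > Gen-1/tier2 8 > Gen-24/tier1 7 > Gen-24/tier2 3 > Gen-15/tier2 2.
Fill Gen-1 tier1 block (100 at 25) — 150 left.
Gen-3 tier1 at 24: fill all 30 — 120 left.
Gen-15 tier1 at 21: fill all 90 — 30 left.
Gen-3/tier2: +30 of 110 at 9; pool empty.
Total = 25×100 + 24×30 + 21×90 + 9×30 = 5380.

5380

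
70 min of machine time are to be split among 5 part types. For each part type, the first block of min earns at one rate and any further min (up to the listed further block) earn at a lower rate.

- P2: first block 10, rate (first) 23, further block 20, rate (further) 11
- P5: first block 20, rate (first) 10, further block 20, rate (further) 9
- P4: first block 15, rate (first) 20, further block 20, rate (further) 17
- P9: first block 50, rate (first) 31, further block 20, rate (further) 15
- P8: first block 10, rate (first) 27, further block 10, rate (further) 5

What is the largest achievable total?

Rank every tier by rate: P9/tier1 31 > P8/tier1 27 > P2/tier1 23 > P4/tier1 20 > P4/tier2 17 > P9/tier2 15 > P2/tier2 11 > P5/tier1 10 > P5/tier2 9 > P8/tier2 5.
P9 tier1 at 31: fill all 50 → 20 left.
P8/tier1 (27): +10 → 10 left.
P2 tier1 at 23: fill all 10 → 0 left.
Total = 31×50 + 27×10 + 23×10 = 2050.

2050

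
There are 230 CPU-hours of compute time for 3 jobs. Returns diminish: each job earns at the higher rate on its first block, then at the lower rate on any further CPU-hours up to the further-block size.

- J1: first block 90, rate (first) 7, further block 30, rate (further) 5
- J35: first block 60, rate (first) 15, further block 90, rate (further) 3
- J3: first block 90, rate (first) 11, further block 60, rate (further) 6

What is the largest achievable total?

Rank every tier by rate: J35/first 15 > J3/first 11 > J1/first 7 > J3/second 6 > J1/second 5 > J35/second 3.
J35 first at 15: fill all 60 → 170 left.
Fill J3 first block (90 at 11) → 80 left.
80 remain; put them into J1 first at 7.
Total = 15×60 + 11×90 + 7×80 = 2450.

2450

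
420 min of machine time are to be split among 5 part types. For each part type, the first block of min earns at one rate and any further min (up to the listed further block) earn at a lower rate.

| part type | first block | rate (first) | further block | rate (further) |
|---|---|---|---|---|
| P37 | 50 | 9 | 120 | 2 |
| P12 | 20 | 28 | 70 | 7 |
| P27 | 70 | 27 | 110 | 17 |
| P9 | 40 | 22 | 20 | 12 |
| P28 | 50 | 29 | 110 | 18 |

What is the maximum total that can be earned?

Rank every tier by rate: P28/first 29 > P12/first 28 > P27/first 27 > P9/first 22 > P28/second 18 > P27/second 17 > P9/second 12 > P37/first 9 > P12/second 7 > P37/second 2.
P28 first at 29: fill all 50 ; 370 left.
Fill P12 first block (20 at 28) ; 350 left.
Fill P27 first block (70 at 27) ; 280 left.
P9/first (22): +40 ; 240 left.
Fill P28 second block (110 at 18) ; 130 left.
P27/second (17): +110 ; 20 left.
Fill P9 second block (20 at 12) ; 0 left.
Total = 29×50 + 28×20 + 27×70 + 22×40 + 18×110 + 17×110 + 12×20 = 8870.

8870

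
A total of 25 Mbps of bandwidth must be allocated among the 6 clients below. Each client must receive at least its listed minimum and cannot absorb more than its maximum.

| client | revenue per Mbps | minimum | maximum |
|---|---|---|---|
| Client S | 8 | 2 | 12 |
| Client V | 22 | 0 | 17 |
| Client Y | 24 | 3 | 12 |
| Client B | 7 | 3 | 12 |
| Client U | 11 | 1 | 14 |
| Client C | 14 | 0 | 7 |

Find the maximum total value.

Meeting every minimum uses 2+0+3+3+1+0 = 9 Mbps, leaving 16.
Rank by revenue per Mbps: Client Y 24 > Client V 22 > Client C 14 > Client U 11 > Client S 8 > Client B 7.
Give Client Y 9 more to hit its cap of 12 — 7 left.
Client V has room for 17 more but only 7 remain, so it gets 7.
Total = 8×2 + 22×7 + 24×12 + 7×3 + 11×1 = 490.

490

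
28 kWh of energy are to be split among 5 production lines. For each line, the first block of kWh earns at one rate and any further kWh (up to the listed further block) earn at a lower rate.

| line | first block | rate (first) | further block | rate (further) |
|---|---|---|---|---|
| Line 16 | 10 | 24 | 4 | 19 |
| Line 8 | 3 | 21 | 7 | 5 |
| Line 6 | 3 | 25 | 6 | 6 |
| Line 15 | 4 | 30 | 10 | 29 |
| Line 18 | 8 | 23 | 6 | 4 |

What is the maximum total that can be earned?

748

Order all 10 blocks by rate: Line 15/T1 30 > Line 15/T2 29 > Line 6/T1 25 > Line 16/T1 24 > Line 18/T1 23 > Line 8/T1 21 > Line 16/T2 19 > Line 6/T2 6 > Line 8/T2 5 > Line 18/T2 4.
Fill Line 15 T1 block (4 at 30) ; 24 left.
Line 15 T2 at 29: fill all 10 ; 14 left.
Line 6 T1 at 25: fill all 3 ; 11 left.
Line 16/T1 (24): +10 ; 1 left.
Line 18/T1: +1 of 8 at 23; pool empty.
Total = 30×4 + 29×10 + 25×3 + 24×10 + 23×1 = 748.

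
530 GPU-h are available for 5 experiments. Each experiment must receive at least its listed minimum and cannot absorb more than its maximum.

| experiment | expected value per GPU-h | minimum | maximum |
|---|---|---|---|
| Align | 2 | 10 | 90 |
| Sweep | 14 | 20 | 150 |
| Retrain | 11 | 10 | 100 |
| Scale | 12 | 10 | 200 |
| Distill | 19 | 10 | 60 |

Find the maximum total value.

6780

Meeting every minimum uses 10+20+10+10+10 = 60 GPU-h, leaving 470.
Highest expected value per GPU-h first: Distill 19 > Sweep 14 > Scale 12 > Retrain 11 > Align 2.
Give Distill 50 more to hit its cap of 60 — 420 left.
Sweep: +130 to 150 (cap) — 290 left.
Scale takes 190 more to reach its cap of 200 — 100 left.
Retrain: +90 to 100 (cap) — 10 left.
Align: +10 (room for 80) → 20. Pool exhausted.
Total = 2×20 + 14×150 + 11×100 + 12×200 + 19×60 = 6780.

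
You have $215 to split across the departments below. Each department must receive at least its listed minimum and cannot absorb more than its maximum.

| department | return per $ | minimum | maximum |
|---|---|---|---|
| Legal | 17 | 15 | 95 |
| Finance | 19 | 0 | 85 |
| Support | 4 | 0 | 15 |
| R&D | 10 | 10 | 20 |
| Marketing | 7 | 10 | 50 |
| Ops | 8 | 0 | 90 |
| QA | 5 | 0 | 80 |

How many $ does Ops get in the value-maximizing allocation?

5

Meeting every minimum uses 15+0+0+10+10+0+0 = 35 $, leaving 180.
Rank by return per $: Finance 19 > Legal 17 > R&D 10 > Ops 8 > Marketing 7 > QA 5 > Support 4.
Finance takes 85 more to reach its cap of 85 → 95 left.
Legal takes 80 more to reach its cap of 95 → 15 left.
R&D: +10 to 20 (cap) → 5 left.
Only 5 left; Ops takes them to reach 5.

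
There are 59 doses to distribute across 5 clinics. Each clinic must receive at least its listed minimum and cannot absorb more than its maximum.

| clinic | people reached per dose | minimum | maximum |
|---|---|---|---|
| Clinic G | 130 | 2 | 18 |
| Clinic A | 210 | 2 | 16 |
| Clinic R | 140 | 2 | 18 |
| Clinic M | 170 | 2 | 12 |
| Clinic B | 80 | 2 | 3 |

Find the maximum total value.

Meeting every minimum uses 2+2+2+2+2 = 10 doses, leaving 49.
Order the clinics by people reached per dose: Clinic A 210 > Clinic M 170 > Clinic R 140 > Clinic G 130 > Clinic B 80.
Clinic A: +14 to 16 (cap) → 35 left.
Clinic M takes 10 more to reach its cap of 12 → 25 left.
Give Clinic R 16 more to hit its cap of 18 → 9 left.
Clinic G: +9 (room for 16) → 11. Pool exhausted.
Total = 130×11 + 210×16 + 140×18 + 170×12 + 80×2 = 9510.

9510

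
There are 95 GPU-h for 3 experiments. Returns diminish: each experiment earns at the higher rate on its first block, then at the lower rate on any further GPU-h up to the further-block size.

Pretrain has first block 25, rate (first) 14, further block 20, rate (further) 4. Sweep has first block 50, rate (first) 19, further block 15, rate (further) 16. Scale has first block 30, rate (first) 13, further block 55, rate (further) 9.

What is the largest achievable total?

Order all 6 blocks by rate: Sweep/T1 19 > Sweep/T2 16 > Pretrain/T1 14 > Scale/T1 13 > Scale/T2 9 > Pretrain/T2 4.
Sweep/T1 (19): +50 → 45 left.
Sweep/T2 (16): +15 → 30 left.
Pretrain/T1 (14): +25 → 5 left.
Scale T1 at 13: only 5 left, fill 5.
Total = 19×50 + 16×15 + 14×25 + 13×5 = 1605.

1605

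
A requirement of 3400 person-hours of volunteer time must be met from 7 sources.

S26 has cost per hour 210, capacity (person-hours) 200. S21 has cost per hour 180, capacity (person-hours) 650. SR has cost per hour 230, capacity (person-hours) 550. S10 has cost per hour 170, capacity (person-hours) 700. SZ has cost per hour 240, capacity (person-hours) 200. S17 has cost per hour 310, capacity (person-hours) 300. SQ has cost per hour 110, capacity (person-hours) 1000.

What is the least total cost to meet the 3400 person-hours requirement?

Fill from the cheapest source first.
SQ at 110: take all 1000 person-hours — 2400 still needed.
Take 700 from S10 at 170 — need 1700 more.
S21 (180): use full 650 — 1050 person-hours to go.
S26 at 210: take all 200 person-hours — 850 still needed.
SR (230): use full 550 — 300 person-hours to go.
Take 200 from SZ at 240 — need 100 more.
S17 (310): take the remaining 100 — done.
Cost = 1000×110 + 700×170 + 650×180 + 200×210 + 550×230 + 200×240 + 100×310 = 593500.

593500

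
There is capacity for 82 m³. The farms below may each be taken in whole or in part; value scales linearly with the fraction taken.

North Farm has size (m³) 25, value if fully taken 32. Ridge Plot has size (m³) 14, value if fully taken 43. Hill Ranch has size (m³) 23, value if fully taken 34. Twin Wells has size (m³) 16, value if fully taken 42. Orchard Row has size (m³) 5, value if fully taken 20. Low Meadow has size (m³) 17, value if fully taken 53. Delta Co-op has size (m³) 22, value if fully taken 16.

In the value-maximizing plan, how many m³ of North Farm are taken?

Sort by value density: Orchard Row 20/5≈4, Low Meadow 53/17≈3.12, Ridge Plot 43/14≈3.07, Twin Wells 42/16≈2.62, Hill Ranch 34/23≈1.48, North Farm 32/25≈1.28, Delta Co-op 16/22≈0.727.
Orchard Row: take in full, 5 m³ for value 20 → 77 left.
All 17 m³ of Low Meadow fit (value 53) → 60 remain.
Ridge Plot: take in full, 14 m³ for value 43 → 46 left.
All 16 m³ of Twin Wells fit (value 42) → 30 remain.
Take all of Hill Ranch (23 m³, value 34) → 7 m³ left.
7 m³ left: a 7/25 share of North Farm gives 32×7/25 = 8.96.

7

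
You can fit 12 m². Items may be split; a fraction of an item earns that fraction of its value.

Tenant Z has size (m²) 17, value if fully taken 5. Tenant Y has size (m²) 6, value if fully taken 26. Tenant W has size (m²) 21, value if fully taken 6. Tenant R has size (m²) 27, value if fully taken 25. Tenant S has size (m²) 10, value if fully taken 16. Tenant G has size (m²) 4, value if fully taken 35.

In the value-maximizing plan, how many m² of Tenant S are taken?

Sort by value density: Tenant G 35/4≈8.75, Tenant Y 26/6≈4.33, Tenant S 16/10≈1.6, Tenant R 25/27≈0.926, Tenant Z 5/17≈0.294, Tenant W 6/21≈0.286.
Tenant G: take in full, 4 m² for value 35 → 8 left.
Tenant Y: take in full, 6 m² for value 26 → 2 left.
Only 2 m² remain; take 2/10 of Tenant S for value 16×2/10 = 3.2.

2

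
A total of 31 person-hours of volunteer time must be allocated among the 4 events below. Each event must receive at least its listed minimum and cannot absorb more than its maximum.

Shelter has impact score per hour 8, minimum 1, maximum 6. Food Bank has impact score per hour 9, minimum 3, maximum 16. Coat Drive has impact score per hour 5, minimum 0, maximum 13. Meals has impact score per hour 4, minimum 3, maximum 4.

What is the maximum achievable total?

Meeting every minimum uses 1+3+0+3 = 7 person-hours, leaving 24.
Rank by impact score per hour: Food Bank 9 > Shelter 8 > Coat Drive 5 > Meals 4.
Food Bank takes 13 more to reach its cap of 16 → 11 left.
Shelter: +5 to 6 (cap) → 6 left.
Coat Drive has room for 13 more but only 6 remain, so it gets 6.
Total = 8×6 + 9×16 + 5×6 + 4×3 = 234.

234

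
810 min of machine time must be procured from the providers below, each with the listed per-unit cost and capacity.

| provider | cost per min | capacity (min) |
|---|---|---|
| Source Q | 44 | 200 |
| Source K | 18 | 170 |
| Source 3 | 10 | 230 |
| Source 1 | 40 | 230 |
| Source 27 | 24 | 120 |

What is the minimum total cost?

20080

Fill from the cheapest provider first.
Take 230 from Source 3 at 10 → need 580 more.
Source K (18): use full 170 → 410 min to go.
Source 27 (24): use full 120 → 290 min to go.
Source 1 (40): use full 230 → 60 min to go.
Take 60 from Source Q at 44 to finish.
Cost = 230×10 + 170×18 + 120×24 + 230×40 + 60×44 = 20080.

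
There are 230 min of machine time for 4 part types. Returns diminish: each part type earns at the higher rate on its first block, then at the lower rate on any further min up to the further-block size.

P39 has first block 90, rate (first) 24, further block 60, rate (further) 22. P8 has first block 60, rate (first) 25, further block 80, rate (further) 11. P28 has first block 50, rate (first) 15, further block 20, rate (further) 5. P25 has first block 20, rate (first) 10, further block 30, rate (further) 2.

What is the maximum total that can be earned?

5280

Order all 8 blocks by rate: P8/first 25 > P39/first 24 > P39/second 22 > P28/first 15 > P8/second 11 > P25/first 10 > P28/second 5 > P25/second 2.
Fill P8 first block (60 at 25) → 170 left.
Fill P39 first block (90 at 24) → 80 left.
P39 second at 22: fill all 60 → 20 left.
P28/first: +20 of 50 at 15; pool empty.
Total = 25×60 + 24×90 + 22×60 + 15×20 = 5280.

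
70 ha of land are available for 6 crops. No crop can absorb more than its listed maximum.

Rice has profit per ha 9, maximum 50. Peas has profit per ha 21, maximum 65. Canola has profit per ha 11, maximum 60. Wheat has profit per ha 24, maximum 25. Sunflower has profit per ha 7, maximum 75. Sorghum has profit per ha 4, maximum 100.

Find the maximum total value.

Rank by profit per ha: Wheat 24 > Peas 21 > Canola 11 > Rice 9 > Sunflower 7 > Sorghum 4.
Wheat: +25 to 25 (cap) ; 45 left.
Peas has room for 65 but only 45 remain, so it gets 45.
Total = 21×45 + 24×25 = 1545.

1545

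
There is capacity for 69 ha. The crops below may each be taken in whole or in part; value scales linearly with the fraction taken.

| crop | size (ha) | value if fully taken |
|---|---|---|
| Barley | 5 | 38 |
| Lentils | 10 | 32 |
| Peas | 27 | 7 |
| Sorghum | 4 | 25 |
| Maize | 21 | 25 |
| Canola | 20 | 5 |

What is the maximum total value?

127.5

Best value per unit of size first: Barley 38/5≈7.6, Sorghum 25/4≈6.25, Lentils 32/10≈3.2, Maize 25/21≈1.19, Peas 7/27≈0.259, Canola 5/20≈0.25.
All 5 ha of Barley fit (value 38) → 64 remain.
Take all of Sorghum (4 ha, value 25) → 60 ha left.
Lentils: take in full, 10 ha for value 32 → 50 left.
All 21 ha of Maize fit (value 25) → 29 remain.
Take all of Peas (27 ha, value 7) → 2 ha left.
Fill the last 2 ha with part of Canola: 2/20 of it earns 0.5.
Total value = 127.5.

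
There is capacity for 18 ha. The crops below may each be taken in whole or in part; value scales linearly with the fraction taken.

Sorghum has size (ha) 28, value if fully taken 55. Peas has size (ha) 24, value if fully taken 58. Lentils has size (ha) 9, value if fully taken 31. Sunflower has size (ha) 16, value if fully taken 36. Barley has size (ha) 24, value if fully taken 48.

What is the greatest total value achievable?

Rank by value-to-size ratio: Lentils 31/9≈3.44, Peas 58/24≈2.42, Sunflower 36/16≈2.25, Barley 48/24≈2, Sorghum 55/28≈1.96.
Lentils: take in full, 9 ha for value 31 → 9 left.
Fill the last 9 ha with part of Peas: 9/24 of it earns 21.75.
Total value = 52.75.

52.75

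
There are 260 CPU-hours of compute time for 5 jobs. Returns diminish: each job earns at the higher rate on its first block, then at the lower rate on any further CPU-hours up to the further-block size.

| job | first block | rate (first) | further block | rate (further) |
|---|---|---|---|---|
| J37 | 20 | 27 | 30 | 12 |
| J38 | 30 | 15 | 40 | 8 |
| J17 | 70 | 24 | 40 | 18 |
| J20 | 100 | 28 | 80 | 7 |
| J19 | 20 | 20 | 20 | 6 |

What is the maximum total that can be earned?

Treat each block as its own option and order by rate: J20/T1 28 > J37/T1 27 > J17/T1 24 > J19/T1 20 > J17/T2 18 > J38/T1 15 > J37/T2 12 > J38/T2 8 > J20/T2 7 > J19/T2 6.
Fill J20 T1 block (100 at 28) ; 160 left.
J37 T1 at 27: fill all 20 ; 140 left.
J17/T1 (24): +70 ; 70 left.
J19/T1 (20): +20 ; 50 left.
Fill J17 T2 block (40 at 18) ; 10 left.
J38 T1 at 15: only 10 left, fill 10.
Total = 28×100 + 27×20 + 24×70 + 20×20 + 18×40 + 15×10 = 6290.

6290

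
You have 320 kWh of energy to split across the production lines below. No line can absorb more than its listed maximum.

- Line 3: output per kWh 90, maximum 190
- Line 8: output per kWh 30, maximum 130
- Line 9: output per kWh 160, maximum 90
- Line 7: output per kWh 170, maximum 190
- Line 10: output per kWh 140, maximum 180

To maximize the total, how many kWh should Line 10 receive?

Order the production lines by output per kWh: Line 7 170 > Line 9 160 > Line 10 140 > Line 3 90 > Line 8 30.
Line 7 takes 190 to reach its cap of 190 ; 130 left.
Line 9: +90 to 90 (cap) ; 40 left.
Only 40 left; Line 10 takes them to reach 40.

40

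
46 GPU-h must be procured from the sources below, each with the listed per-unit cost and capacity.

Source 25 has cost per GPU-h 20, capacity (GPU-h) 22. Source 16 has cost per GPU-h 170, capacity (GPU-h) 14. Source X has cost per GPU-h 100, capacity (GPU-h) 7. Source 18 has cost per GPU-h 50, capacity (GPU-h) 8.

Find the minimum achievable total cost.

Use sources in increasing cost order.
Source 25 at 20: take all 22 GPU-h → 24 still needed.
Source 18 (50): use full 8 → 16 GPU-h to go.
Source X (100): use full 7 → 9 GPU-h to go.
Source 16 at 170: take 9 of its 14 → requirement met.
Cost = 22×20 + 8×50 + 7×100 + 9×170 = 3070.

3070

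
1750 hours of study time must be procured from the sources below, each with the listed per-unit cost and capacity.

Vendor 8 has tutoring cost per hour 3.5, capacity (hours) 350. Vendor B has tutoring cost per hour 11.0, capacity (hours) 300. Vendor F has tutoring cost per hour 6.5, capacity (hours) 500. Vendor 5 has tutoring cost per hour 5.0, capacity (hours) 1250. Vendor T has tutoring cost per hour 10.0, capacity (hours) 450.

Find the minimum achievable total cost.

Fill from the cheapest source first.
Vendor 8 (3.5): use full 350 → 1400 hours to go.
Take 1250 from Vendor 5 at 5.0 → need 150 more.
Take 150 from Vendor F at 6.5 to finish.
Vendor T, Vendor B: unused.
Cost = 350×3.5 + 1250×5.0 + 150×6.5 = 8450.

8450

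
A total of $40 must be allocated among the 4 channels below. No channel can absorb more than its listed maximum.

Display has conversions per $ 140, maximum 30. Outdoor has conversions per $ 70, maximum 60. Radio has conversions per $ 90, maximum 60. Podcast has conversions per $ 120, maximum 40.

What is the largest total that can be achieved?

5400

Rank by conversions per $: Display 140 > Podcast 120 > Radio 90 > Outdoor 70.
Give Display 30 to hit its cap of 30 ; 10 left.
Podcast has room for 40 but only 10 remain, so it gets 10.
Total = 140×30 + 120×10 = 5400.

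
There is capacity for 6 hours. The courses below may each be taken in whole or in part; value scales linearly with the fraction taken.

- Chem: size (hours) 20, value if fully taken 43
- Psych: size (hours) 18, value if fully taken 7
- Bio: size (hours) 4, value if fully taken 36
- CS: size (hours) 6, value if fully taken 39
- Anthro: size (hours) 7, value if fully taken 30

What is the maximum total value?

Best value per unit of size first: Bio 36/4≈9, CS 39/6≈6.5, Anthro 30/7≈4.29, Chem 43/20≈2.15, Psych 7/18≈0.389.
Bio: take in full, 4 hours for value 36 — 2 left.
2 hours left: a 2/6 share of CS gives 39×2/6 = 13.
Total value = 49.

49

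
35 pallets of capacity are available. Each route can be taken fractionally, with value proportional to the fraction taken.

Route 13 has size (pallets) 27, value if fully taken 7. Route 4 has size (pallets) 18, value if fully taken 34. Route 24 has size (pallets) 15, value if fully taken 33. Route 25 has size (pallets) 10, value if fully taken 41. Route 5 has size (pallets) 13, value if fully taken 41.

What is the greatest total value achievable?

Rank by value-to-size ratio: Route 25 41/10≈4.1, Route 5 41/13≈3.15, Route 24 33/15≈2.2, Route 4 34/18≈1.89, Route 13 7/27≈0.259.
Take all of Route 25 (10 pallets, value 41) ; 25 pallets left.
Route 5: take in full, 13 pallets for value 41 ; 12 left.
12 pallets left: a 12/15 share of Route 24 gives 33×12/15 = 26.4.
Total value = 108.4.

108.4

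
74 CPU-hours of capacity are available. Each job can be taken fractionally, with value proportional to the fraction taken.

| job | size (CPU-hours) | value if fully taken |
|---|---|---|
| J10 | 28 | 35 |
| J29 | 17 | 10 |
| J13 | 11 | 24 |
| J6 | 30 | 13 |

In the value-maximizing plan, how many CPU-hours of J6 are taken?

Rank by value-to-size ratio: J13 24/11≈2.18, J10 35/28≈1.25, J29 10/17≈0.588, J6 13/30≈0.433.
J13: take in full, 11 CPU-hours for value 24 ; 63 left.
Take all of J10 (28 CPU-hours, value 35) ; 35 CPU-hours left.
J29: take in full, 17 CPU-hours for value 10 ; 18 left.
Fill the last 18 CPU-hours with part of J6: 18/30 of it earns 7.8.

18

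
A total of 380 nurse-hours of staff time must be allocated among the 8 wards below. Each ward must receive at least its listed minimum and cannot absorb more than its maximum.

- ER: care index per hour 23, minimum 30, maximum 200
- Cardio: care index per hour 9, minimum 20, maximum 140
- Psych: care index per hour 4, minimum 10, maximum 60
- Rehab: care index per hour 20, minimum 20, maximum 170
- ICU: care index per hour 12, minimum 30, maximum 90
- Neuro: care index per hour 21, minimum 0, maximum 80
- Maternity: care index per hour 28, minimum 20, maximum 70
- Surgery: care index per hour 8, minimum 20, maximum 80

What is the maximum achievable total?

Meeting every minimum uses 30+20+10+20+30+0+20+20 = 150 nurse-hours, leaving 230.
Order the wards by care index per hour: Maternity 28 > ER 23 > Neuro 21 > Rehab 20 > ICU 12 > Cardio 9 > Surgery 8 > Psych 4.
Maternity: +50 to 70 (cap) ; 180 left.
Give ER 170 more to hit its cap of 200 ; 10 left.
Neuro has room for 80 more but only 10 remain, so it gets 10.
Total = 23×200 + 9×20 + 4×10 + 20×20 + 12×30 + 21×10 + 28×70 + 8×20 = 7910.

7910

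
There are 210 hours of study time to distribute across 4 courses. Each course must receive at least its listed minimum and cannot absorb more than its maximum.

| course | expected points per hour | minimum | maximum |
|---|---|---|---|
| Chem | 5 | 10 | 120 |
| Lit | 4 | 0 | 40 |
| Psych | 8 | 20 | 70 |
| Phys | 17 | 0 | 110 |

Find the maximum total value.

2580

Meeting every minimum uses 10+0+20+0 = 30 hours, leaving 180.
Order the courses by expected points per hour: Phys 17 > Psych 8 > Chem 5 > Lit 4.
Phys takes 110 more to reach its cap of 110 → 70 left.
Psych: +50 to 70 (cap) → 20 left.
Chem has room for 110 more but only 20 remain, so it gets 30.
Total = 5×30 + 8×70 + 17×110 = 2580.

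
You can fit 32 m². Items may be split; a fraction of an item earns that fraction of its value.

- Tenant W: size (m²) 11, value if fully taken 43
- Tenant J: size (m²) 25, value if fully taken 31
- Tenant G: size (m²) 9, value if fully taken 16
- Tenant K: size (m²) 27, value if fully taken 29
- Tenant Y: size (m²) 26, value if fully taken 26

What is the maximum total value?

Best value per unit of size first: Tenant W 43/11≈3.91, Tenant G 16/9≈1.78, Tenant J 31/25≈1.24, Tenant K 29/27≈1.07, Tenant Y 26/26≈1.
All 11 m² of Tenant W fit (value 43) → 21 remain.
Tenant G: take in full, 9 m² for value 16 → 12 left.
Only 12 m² remain; take 12/25 of Tenant J for value 31×12/25 = 14.88.
Total value = 73.88.

73.88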